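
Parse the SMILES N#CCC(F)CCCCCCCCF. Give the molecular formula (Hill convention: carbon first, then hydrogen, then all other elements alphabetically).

Walk through each heavy atom and fill implicit hydrogens from standard valence (C 4, N 3, O 2, S 2, halogen 1):
  atom 1: N, bond orders sum to 3 (valence 3) → 0 H
  atom 2: C, bond orders sum to 4 (valence 4) → 0 H
  atom 3: C, bond orders sum to 2 (valence 4) → 2 H
  atom 4: C, bond orders sum to 3 (valence 4) → 1 H
  atom 5: F (halogen, monovalent) → 0 H
  atom 6: C, bond orders sum to 2 (valence 4) → 2 H
  atom 7: C, bond orders sum to 2 (valence 4) → 2 H
  atom 8: C, bond orders sum to 2 (valence 4) → 2 H
  atom 9: C, bond orders sum to 2 (valence 4) → 2 H
  atom 10: C, bond orders sum to 2 (valence 4) → 2 H
  atom 11: C, bond orders sum to 2 (valence 4) → 2 H
  atom 12: C, bond orders sum to 2 (valence 4) → 2 H
  atom 13: C, bond orders sum to 2 (valence 4) → 2 H
  atom 14: F (halogen, monovalent) → 0 H
Totals → C:11, H:19, F:2, N:1.
In Hill order: C11H19F2N.

C11H19F2N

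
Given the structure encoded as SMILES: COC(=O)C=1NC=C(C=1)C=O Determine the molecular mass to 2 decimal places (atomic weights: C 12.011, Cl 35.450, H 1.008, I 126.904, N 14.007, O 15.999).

153.14 g/mol

First, the molecular formula is C7H7NO3 (counting implicit H from valence).
  C: 7 × 12.011 = 84.077
  H: 7 × 1.008 = 7.056
  N: 1 × 14.007 = 14.007
  O: 3 × 15.999 = 47.997
Sum: 7×12.011 + 7×1.008 + 1×14.007 + 3×15.999 = 153.137 → 153.14 g/mol.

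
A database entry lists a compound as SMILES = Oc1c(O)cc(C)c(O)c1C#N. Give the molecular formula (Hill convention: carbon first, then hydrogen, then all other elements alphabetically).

C8H7NO3

Walk through each heavy atom and fill implicit hydrogens from standard valence (C 4, N 3, O 2, S 2, halogen 1); for lowercase aromatic atoms, an aromatic c carries 1 H when it has two neighbours and 0 H with three, and aromatic n carries 0 H:
  atom 1: O, bond orders sum to 1 (valence 2) → 1 H
  atom 2: aromatic c, 3 neighbours → 0 H
  atom 3: aromatic c, 3 neighbours → 0 H
  atom 4: O, bond orders sum to 1 (valence 2) → 1 H
  atom 5: aromatic c, 2 neighbours → 1 H
  atom 6: aromatic c, 3 neighbours → 0 H
  atom 7: C, bond orders sum to 1 (valence 4) → 3 H
  atom 8: aromatic c, 3 neighbours → 0 H
  atom 9: O, bond orders sum to 1 (valence 2) → 1 H
  atom 10: aromatic c, 3 neighbours → 0 H
  atom 11: C, bond orders sum to 4 (valence 4) → 0 H
  atom 12: N, bond orders sum to 3 (valence 3) → 0 H
Totals → C:8, H:7, N:1, O:3.
In Hill order: C8H7NO3.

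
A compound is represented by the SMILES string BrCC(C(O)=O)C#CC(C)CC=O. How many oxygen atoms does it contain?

Scan the SMILES for O atoms (remember two-letter symbols like Cl and Br are single atoms).
Oxygen count: 3.

3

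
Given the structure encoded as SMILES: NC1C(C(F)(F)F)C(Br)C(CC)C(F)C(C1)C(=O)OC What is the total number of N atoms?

Scan the SMILES for N atoms (remember two-letter symbols like Cl and Br are single atoms).
Nitrogen count: 1.

1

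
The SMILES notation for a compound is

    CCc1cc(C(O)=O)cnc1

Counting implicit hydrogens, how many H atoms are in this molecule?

9

Walk through each heavy atom and fill implicit hydrogens from standard valence (C 4, N 3, O 2, S 2, halogen 1); for lowercase aromatic atoms, an aromatic c carries 1 H when it has two neighbours and 0 H with three, and aromatic n carries 0 H:
  atom 1: C, bond orders sum to 1 (valence 4) → 3 H
  atom 2: C, bond orders sum to 2 (valence 4) → 2 H
  atom 3: aromatic c, 3 neighbours → 0 H
  atom 4: aromatic c, 2 neighbours → 1 H
  atom 5: aromatic c, 3 neighbours → 0 H
  atom 6: C, bond orders sum to 4 (valence 4) → 0 H
  atom 7: O, bond orders sum to 1 (valence 2) → 1 H
  atom 8: O, bond orders sum to 2 (valence 2) → 0 H
  atom 9: aromatic c, 2 neighbours → 1 H
  atom 10: aromatic n, 2 neighbours → 0 H
  atom 11: aromatic c, 2 neighbours → 1 H
Total hydrogens: 9.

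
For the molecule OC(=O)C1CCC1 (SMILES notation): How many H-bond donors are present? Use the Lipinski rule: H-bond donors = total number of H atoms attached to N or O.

1

Donors: find every N or O and count the H atoms it carries.
  atom 1 (O): bond orders sum to 1 → 1 H
  atom 3 (O): bond orders sum to 2 → 0 H
Lipinski HBD = 1.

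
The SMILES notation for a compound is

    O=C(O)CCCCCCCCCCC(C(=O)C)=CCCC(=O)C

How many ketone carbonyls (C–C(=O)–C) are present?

The ketone motif appears at heavy-atom positions 15, 21 in the SMILES.
Other groups present: 1 alkene, 1 carboxylic acid.
Ketone count: 2.

2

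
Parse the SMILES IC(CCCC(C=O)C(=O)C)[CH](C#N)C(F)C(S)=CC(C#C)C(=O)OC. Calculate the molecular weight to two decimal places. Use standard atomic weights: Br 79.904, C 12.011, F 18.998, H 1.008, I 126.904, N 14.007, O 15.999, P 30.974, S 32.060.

First, the molecular formula is C18H21FINO4S (counting implicit H from valence).
  C: 18 × 12.011 = 216.198
  F: 1 × 18.998 = 18.998
  H: 21 × 1.008 = 21.168
  I: 1 × 126.904 = 126.904
  N: 1 × 14.007 = 14.007
  O: 4 × 15.999 = 63.996
  S: 1 × 32.060 = 32.060
Sum: 18×12.011 + 1×18.998 + 21×1.008 + 1×126.904 + 1×14.007 + 4×15.999 + 1×32.060 = 493.331 → 493.33 g/mol.

493.33 g/mol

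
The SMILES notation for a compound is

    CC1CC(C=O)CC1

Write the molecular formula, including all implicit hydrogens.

Walk through each heavy atom and fill implicit hydrogens from standard valence (C 4, N 3, O 2, S 2, halogen 1):
  atom 1: C, bond orders sum to 1 (valence 4) → 3 H
  atom 2: C, bond orders sum to 3 (valence 4) → 1 H
  atom 3: C, bond orders sum to 2 (valence 4) → 2 H
  atom 4: C, bond orders sum to 3 (valence 4) → 1 H
  atom 5: C, bond orders sum to 3 (valence 4) → 1 H
  atom 6: O, bond orders sum to 2 (valence 2) → 0 H
  atom 7: C, bond orders sum to 2 (valence 4) → 2 H
  atom 8: C, bond orders sum to 2 (valence 4) → 2 H
Totals → C:7, H:12, O:1.
In Hill order: C7H12O.

C7H12O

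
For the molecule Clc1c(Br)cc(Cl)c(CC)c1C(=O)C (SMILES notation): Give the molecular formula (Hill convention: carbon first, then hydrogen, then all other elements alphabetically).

Walk through each heavy atom and fill implicit hydrogens from standard valence (C 4, N 3, O 2, S 2, halogen 1); for lowercase aromatic atoms, an aromatic c carries 1 H when it has two neighbours and 0 H with three, and aromatic n carries 0 H:
  atom 1: Cl (halogen, monovalent) → 0 H
  atom 2: aromatic c, 3 neighbours → 0 H
  atom 3: aromatic c, 3 neighbours → 0 H
  atom 4: Br (halogen, monovalent) → 0 H
  atom 5: aromatic c, 2 neighbours → 1 H
  atom 6: aromatic c, 3 neighbours → 0 H
  atom 7: Cl (halogen, monovalent) → 0 H
  atom 8: aromatic c, 3 neighbours → 0 H
  atom 9: C, bond orders sum to 2 (valence 4) → 2 H
  atom 10: C, bond orders sum to 1 (valence 4) → 3 H
  atom 11: aromatic c, 3 neighbours → 0 H
  atom 12: C, bond orders sum to 4 (valence 4) → 0 H
  atom 13: O, bond orders sum to 2 (valence 2) → 0 H
  atom 14: C, bond orders sum to 1 (valence 4) → 3 H
Totals → C:10, H:9, Br:1, Cl:2, O:1.

C10H9BrCl2O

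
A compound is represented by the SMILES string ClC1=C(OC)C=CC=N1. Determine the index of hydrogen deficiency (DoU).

Degree of unsaturation = (number of rings) + (number of π bonds).
Ring closures in the SMILES: 1.
π bonds: 3 double bonds (each 1 DoU) → 3 DoU from unsaturation.
Total DoU = 1 + 3 = 4.

4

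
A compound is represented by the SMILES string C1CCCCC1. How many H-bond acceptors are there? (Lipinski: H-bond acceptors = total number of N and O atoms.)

0

N atoms: 0; O atoms: 0.
Lipinski HBA = 0 + 0 = 0.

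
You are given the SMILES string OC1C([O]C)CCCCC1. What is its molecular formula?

Walk through each heavy atom and fill implicit hydrogens from standard valence (C 4, N 3, O 2, S 2, halogen 1):
  atom 1: O, bond orders sum to 1 (valence 2) → 1 H
  atom 2: C, bond orders sum to 3 (valence 4) → 1 H
  atom 3: C, bond orders sum to 3 (valence 4) → 1 H
  atom 4: O with explicit H count 0
  atom 5: C, bond orders sum to 1 (valence 4) → 3 H
  atom 6: C, bond orders sum to 2 (valence 4) → 2 H
  atom 7: C, bond orders sum to 2 (valence 4) → 2 H
  atom 8: C, bond orders sum to 2 (valence 4) → 2 H
  atom 9: C, bond orders sum to 2 (valence 4) → 2 H
  atom 10: C, bond orders sum to 2 (valence 4) → 2 H
Totals → C:8, H:16, O:2.
In Hill order: C8H16O2.

C8H16O2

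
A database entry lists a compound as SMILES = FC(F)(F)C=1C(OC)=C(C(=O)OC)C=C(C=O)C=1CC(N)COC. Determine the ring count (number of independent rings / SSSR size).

In SMILES, each pair of matching ring-closure digits denotes one ring-closing bond; the number of such bonds equals the number of independent rings.
Ring-closure bonds here: 1.

1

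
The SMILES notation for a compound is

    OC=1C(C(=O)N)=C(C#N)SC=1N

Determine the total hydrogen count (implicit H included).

Walk through each heavy atom and fill implicit hydrogens from standard valence (C 4, N 3, O 2, S 2, halogen 1):
  atom 1: O, bond orders sum to 1 (valence 2) → 1 H
  atom 2: C, bond orders sum to 4 (valence 4) → 0 H
  atom 3: C, bond orders sum to 4 (valence 4) → 0 H
  atom 4: C, bond orders sum to 4 (valence 4) → 0 H
  atom 5: O, bond orders sum to 2 (valence 2) → 0 H
  atom 6: N, bond orders sum to 1 (valence 3) → 2 H
  atom 7: C, bond orders sum to 4 (valence 4) → 0 H
  atom 8: C, bond orders sum to 4 (valence 4) → 0 H
  atom 9: N, bond orders sum to 3 (valence 3) → 0 H
  atom 10: S, bond orders sum to 2 (valence 2) → 0 H
  atom 11: C, bond orders sum to 4 (valence 4) → 0 H
  atom 12: N, bond orders sum to 1 (valence 3) → 2 H
Total hydrogens: 5.

5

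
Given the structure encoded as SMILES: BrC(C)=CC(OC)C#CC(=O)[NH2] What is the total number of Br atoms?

1

Scan the SMILES for Br atoms (remember two-letter symbols like Cl and Br are single atoms).
Bromine count: 1.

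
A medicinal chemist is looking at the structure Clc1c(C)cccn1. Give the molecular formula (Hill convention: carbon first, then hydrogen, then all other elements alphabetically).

C6H6ClN

Walk through each heavy atom and fill implicit hydrogens from standard valence (C 4, N 3, O 2, S 2, halogen 1); for lowercase aromatic atoms, an aromatic c carries 1 H when it has two neighbours and 0 H with three, and aromatic n carries 0 H:
  atom 1: Cl (halogen, monovalent) → 0 H
  atom 2: aromatic c, 3 neighbours → 0 H
  atom 3: aromatic c, 3 neighbours → 0 H
  atom 4: C, bond orders sum to 1 (valence 4) → 3 H
  atom 5: aromatic c, 2 neighbours → 1 H
  atom 6: aromatic c, 2 neighbours → 1 H
  atom 7: aromatic c, 2 neighbours → 1 H
  atom 8: aromatic n, 2 neighbours → 0 H
Totals → C:6, H:6, Cl:1, N:1.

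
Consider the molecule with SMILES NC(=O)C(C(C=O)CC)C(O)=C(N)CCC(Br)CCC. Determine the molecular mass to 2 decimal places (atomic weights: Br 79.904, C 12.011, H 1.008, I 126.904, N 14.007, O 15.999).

349.27 g/mol

First, the molecular formula is C14H25BrN2O3 (counting implicit H from valence).
  Br: 1 × 79.904 = 79.904
  C: 14 × 12.011 = 168.154
  H: 25 × 1.008 = 25.200
  N: 2 × 14.007 = 28.014
  O: 3 × 15.999 = 47.997
Sum: 1×79.904 + 14×12.011 + 25×1.008 + 2×14.007 + 3×15.999 = 349.269 → 349.27 g/mol.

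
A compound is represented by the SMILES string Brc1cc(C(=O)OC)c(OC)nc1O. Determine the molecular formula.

C8H8BrNO4

Walk through each heavy atom and fill implicit hydrogens from standard valence (C 4, N 3, O 2, S 2, halogen 1); for lowercase aromatic atoms, an aromatic c carries 1 H when it has two neighbours and 0 H with three, and aromatic n carries 0 H:
  atom 1: Br (halogen, monovalent) → 0 H
  atom 2: aromatic c, 3 neighbours → 0 H
  atom 3: aromatic c, 2 neighbours → 1 H
  atom 4: aromatic c, 3 neighbours → 0 H
  atom 5: C, bond orders sum to 4 (valence 4) → 0 H
  atom 6: O, bond orders sum to 2 (valence 2) → 0 H
  atom 7: O, bond orders sum to 2 (valence 2) → 0 H
  atom 8: C, bond orders sum to 1 (valence 4) → 3 H
  atom 9: aromatic c, 3 neighbours → 0 H
  atom 10: O, bond orders sum to 2 (valence 2) → 0 H
  atom 11: C, bond orders sum to 1 (valence 4) → 3 H
  atom 12: aromatic n, 2 neighbours → 0 H
  atom 13: aromatic c, 3 neighbours → 0 H
  atom 14: O, bond orders sum to 1 (valence 2) → 1 H
Totals → C:8, H:8, Br:1, N:1, O:4.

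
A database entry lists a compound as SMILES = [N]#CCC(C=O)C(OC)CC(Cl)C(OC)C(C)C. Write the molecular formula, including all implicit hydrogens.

Walk through each heavy atom and fill implicit hydrogens from standard valence (C 4, N 3, O 2, S 2, halogen 1):
  atom 1: N with explicit H count 0
  atom 2: C, bond orders sum to 4 (valence 4) → 0 H
  atom 3: C, bond orders sum to 2 (valence 4) → 2 H
  atom 4: C, bond orders sum to 3 (valence 4) → 1 H
  atom 5: C, bond orders sum to 3 (valence 4) → 1 H
  atom 6: O, bond orders sum to 2 (valence 2) → 0 H
  atom 7: C, bond orders sum to 3 (valence 4) → 1 H
  atom 8: O, bond orders sum to 2 (valence 2) → 0 H
  atom 9: C, bond orders sum to 1 (valence 4) → 3 H
  atom 10: C, bond orders sum to 2 (valence 4) → 2 H
  atom 11: C, bond orders sum to 3 (valence 4) → 1 H
  atom 12: Cl (halogen, monovalent) → 0 H
  atom 13: C, bond orders sum to 3 (valence 4) → 1 H
  atom 14: O, bond orders sum to 2 (valence 2) → 0 H
  atom 15: C, bond orders sum to 1 (valence 4) → 3 H
  atom 16: C, bond orders sum to 3 (valence 4) → 1 H
  atom 17: C, bond orders sum to 1 (valence 4) → 3 H
  atom 18: C, bond orders sum to 1 (valence 4) → 3 H
Totals → C:13, H:22, Cl:1, N:1, O:3.

C13H22ClNO3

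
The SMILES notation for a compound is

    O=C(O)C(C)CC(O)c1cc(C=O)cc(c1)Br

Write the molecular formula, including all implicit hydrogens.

C12H13BrO4

Walk through each heavy atom and fill implicit hydrogens from standard valence (C 4, N 3, O 2, S 2, halogen 1); for lowercase aromatic atoms, an aromatic c carries 1 H when it has two neighbours and 0 H with three, and aromatic n carries 0 H:
  atom 1: O, bond orders sum to 2 (valence 2) → 0 H
  atom 2: C, bond orders sum to 4 (valence 4) → 0 H
  atom 3: O, bond orders sum to 1 (valence 2) → 1 H
  atom 4: C, bond orders sum to 3 (valence 4) → 1 H
  atom 5: C, bond orders sum to 1 (valence 4) → 3 H
  atom 6: C, bond orders sum to 2 (valence 4) → 2 H
  atom 7: C, bond orders sum to 3 (valence 4) → 1 H
  atom 8: O, bond orders sum to 1 (valence 2) → 1 H
  atom 9: aromatic c, 3 neighbours → 0 H
  atom 10: aromatic c, 2 neighbours → 1 H
  atom 11: aromatic c, 3 neighbours → 0 H
  atom 12: C, bond orders sum to 3 (valence 4) → 1 H
  atom 13: O, bond orders sum to 2 (valence 2) → 0 H
  atom 14: aromatic c, 2 neighbours → 1 H
  atom 15: aromatic c, 3 neighbours → 0 H
  atom 16: aromatic c, 2 neighbours → 1 H
  atom 17: Br (halogen, monovalent) → 0 H
Totals → C:12, H:13, Br:1, O:4.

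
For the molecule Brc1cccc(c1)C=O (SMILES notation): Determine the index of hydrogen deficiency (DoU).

5

Molecular formula: C7H5BrO.
DoU = (2C + 2 + N − H − X) / 2, where X is the halogen count and O/S are ignored.
    = (2·7 + 2 + 0 − 5 − 1) / 2 = 10 / 2 = 5.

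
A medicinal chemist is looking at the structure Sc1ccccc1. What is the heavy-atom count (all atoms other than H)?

Every atom symbol written in the SMILES (organic subset) is one heavy atom; implicit H are not written.
Heavy atoms by element → C:6, S:1.
Total: 7.

7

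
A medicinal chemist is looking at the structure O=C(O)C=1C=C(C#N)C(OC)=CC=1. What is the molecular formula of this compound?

C9H7NO3

Walk through each heavy atom and fill implicit hydrogens from standard valence (C 4, N 3, O 2, S 2, halogen 1):
  atom 1: O, bond orders sum to 2 (valence 2) → 0 H
  atom 2: C, bond orders sum to 4 (valence 4) → 0 H
  atom 3: O, bond orders sum to 1 (valence 2) → 1 H
  atom 4: C, bond orders sum to 4 (valence 4) → 0 H
  atom 5: C, bond orders sum to 3 (valence 4) → 1 H
  atom 6: C, bond orders sum to 4 (valence 4) → 0 H
  atom 7: C, bond orders sum to 4 (valence 4) → 0 H
  atom 8: N, bond orders sum to 3 (valence 3) → 0 H
  atom 9: C, bond orders sum to 4 (valence 4) → 0 H
  atom 10: O, bond orders sum to 2 (valence 2) → 0 H
  atom 11: C, bond orders sum to 1 (valence 4) → 3 H
  atom 12: C, bond orders sum to 3 (valence 4) → 1 H
  atom 13: C, bond orders sum to 3 (valence 4) → 1 H
Totals → C:9, H:7, N:1, O:3.
In Hill order: C9H7NO3.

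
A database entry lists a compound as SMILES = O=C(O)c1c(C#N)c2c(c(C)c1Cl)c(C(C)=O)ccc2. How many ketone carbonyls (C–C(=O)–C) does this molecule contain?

1

The ketone motif appears at heavy-atom position 15 in the SMILES.
Other groups present: 1 carboxylic acid, 1 nitrile.
Ketone count: 1.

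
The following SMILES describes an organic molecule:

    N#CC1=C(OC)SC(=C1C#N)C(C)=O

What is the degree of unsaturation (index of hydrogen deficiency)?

Molecular formula: C9H6N2O2S.
DoU = (2C + 2 + N − H − X) / 2, where X is the halogen count and O/S are ignored.
    = (2·9 + 2 + 2 − 6 − 0) / 2 = 16 / 2 = 8.

8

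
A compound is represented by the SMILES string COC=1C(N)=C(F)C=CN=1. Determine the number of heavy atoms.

Every atom symbol written in the SMILES (organic subset) is one heavy atom; implicit H are not written.
Heavy atoms by element → C:6, F:1, N:2, O:1.
Total: 10.

10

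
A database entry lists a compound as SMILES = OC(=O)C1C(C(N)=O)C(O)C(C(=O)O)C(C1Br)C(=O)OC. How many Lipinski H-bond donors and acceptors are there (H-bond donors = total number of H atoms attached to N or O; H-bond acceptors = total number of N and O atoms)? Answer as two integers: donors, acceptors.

Donors: find every N or O and count the H atoms it carries.
  atom 1 (O): bond orders sum to 1 → 1 H
  atom 3 (O): bond orders sum to 2 → 0 H
  atom 7 (N): bond orders sum to 1 → 2 H
  atom 8 (O): bond orders sum to 2 → 0 H
  atom 10 (O): bond orders sum to 1 → 1 H
  atom 13 (O): bond orders sum to 2 → 0 H
  atom 14 (O): bond orders sum to 1 → 1 H
  atom 19 (O): bond orders sum to 2 → 0 H
  atom 20 (O): bond orders sum to 2 → 0 H
Lipinski HBD = 5.
Acceptors: N atoms = 1, O atoms = 8 → HBA = 9.

5, 9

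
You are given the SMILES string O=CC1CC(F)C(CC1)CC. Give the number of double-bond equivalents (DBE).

Degree of unsaturation = (number of rings) + (number of π bonds).
Ring closures in the SMILES: 1.
π bonds: 1 double bond (each 1 DoU) → 1 DoU from unsaturation.
Total DoU = 1 + 1 = 2.

2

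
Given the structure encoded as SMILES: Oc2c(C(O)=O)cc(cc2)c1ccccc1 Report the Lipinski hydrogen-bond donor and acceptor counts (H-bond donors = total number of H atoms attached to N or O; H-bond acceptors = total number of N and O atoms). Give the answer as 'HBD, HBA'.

2, 3

Donors: find every N or O and count the H atoms it carries.
  atom 1 (O): bond orders sum to 1 → 1 H
  atom 5 (O): bond orders sum to 1 → 1 H
  atom 6 (O): bond orders sum to 2 → 0 H
Lipinski HBD = 2.
Acceptors: N atoms = 0, O atoms = 3 → HBA = 3.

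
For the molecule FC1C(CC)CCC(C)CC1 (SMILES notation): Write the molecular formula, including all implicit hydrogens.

Walk through each heavy atom and fill implicit hydrogens from standard valence (C 4, N 3, O 2, S 2, halogen 1):
  atom 1: F (halogen, monovalent) → 0 H
  atom 2: C, bond orders sum to 3 (valence 4) → 1 H
  atom 3: C, bond orders sum to 3 (valence 4) → 1 H
  atom 4: C, bond orders sum to 2 (valence 4) → 2 H
  atom 5: C, bond orders sum to 1 (valence 4) → 3 H
  atom 6: C, bond orders sum to 2 (valence 4) → 2 H
  atom 7: C, bond orders sum to 2 (valence 4) → 2 H
  atom 8: C, bond orders sum to 3 (valence 4) → 1 H
  atom 9: C, bond orders sum to 1 (valence 4) → 3 H
  atom 10: C, bond orders sum to 2 (valence 4) → 2 H
  atom 11: C, bond orders sum to 2 (valence 4) → 2 H
Totals → C:10, H:19, F:1.
In Hill order: C10H19F.

C10H19F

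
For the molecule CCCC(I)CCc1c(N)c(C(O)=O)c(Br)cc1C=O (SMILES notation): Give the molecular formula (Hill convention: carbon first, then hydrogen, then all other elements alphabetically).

C14H17BrINO3

Walk through each heavy atom and fill implicit hydrogens from standard valence (C 4, N 3, O 2, S 2, halogen 1); for lowercase aromatic atoms, an aromatic c carries 1 H when it has two neighbours and 0 H with three, and aromatic n carries 0 H:
  atom 1: C, bond orders sum to 1 (valence 4) → 3 H
  atom 2: C, bond orders sum to 2 (valence 4) → 2 H
  atom 3: C, bond orders sum to 2 (valence 4) → 2 H
  atom 4: C, bond orders sum to 3 (valence 4) → 1 H
  atom 5: I (halogen, monovalent) → 0 H
  atom 6: C, bond orders sum to 2 (valence 4) → 2 H
  atom 7: C, bond orders sum to 2 (valence 4) → 2 H
  atom 8: aromatic c, 3 neighbours → 0 H
  atom 9: aromatic c, 3 neighbours → 0 H
  atom 10: N, bond orders sum to 1 (valence 3) → 2 H
  atom 11: aromatic c, 3 neighbours → 0 H
  atom 12: C, bond orders sum to 4 (valence 4) → 0 H
  atom 13: O, bond orders sum to 1 (valence 2) → 1 H
  atom 14: O, bond orders sum to 2 (valence 2) → 0 H
  atom 15: aromatic c, 3 neighbours → 0 H
  atom 16: Br (halogen, monovalent) → 0 H
  atom 17: aromatic c, 2 neighbours → 1 H
  atom 18: aromatic c, 3 neighbours → 0 H
  atom 19: C, bond orders sum to 3 (valence 4) → 1 H
  atom 20: O, bond orders sum to 2 (valence 2) → 0 H
Totals → C:14, H:17, Br:1, I:1, N:1, O:3.
In Hill order: C14H17BrINO3.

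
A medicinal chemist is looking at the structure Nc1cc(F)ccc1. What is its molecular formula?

C6H6FN

Walk through each heavy atom and fill implicit hydrogens from standard valence (C 4, N 3, O 2, S 2, halogen 1); for lowercase aromatic atoms, an aromatic c carries 1 H when it has two neighbours and 0 H with three, and aromatic n carries 0 H:
  atom 1: N, bond orders sum to 1 (valence 3) → 2 H
  atom 2: aromatic c, 3 neighbours → 0 H
  atom 3: aromatic c, 2 neighbours → 1 H
  atom 4: aromatic c, 3 neighbours → 0 H
  atom 5: F (halogen, monovalent) → 0 H
  atom 6: aromatic c, 2 neighbours → 1 H
  atom 7: aromatic c, 2 neighbours → 1 H
  atom 8: aromatic c, 2 neighbours → 1 H
Totals → C:6, H:6, F:1, N:1.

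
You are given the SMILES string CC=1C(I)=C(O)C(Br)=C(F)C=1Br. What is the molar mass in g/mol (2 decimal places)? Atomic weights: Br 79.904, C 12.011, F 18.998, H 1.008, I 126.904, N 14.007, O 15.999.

409.82 g/mol

First, the molecular formula is C7H4Br2FIO (counting implicit H from valence).
  Br: 2 × 79.904 = 159.808
  C: 7 × 12.011 = 84.077
  F: 1 × 18.998 = 18.998
  H: 4 × 1.008 = 4.032
  I: 1 × 126.904 = 126.904
  O: 1 × 15.999 = 15.999
Sum: 2×79.904 + 7×12.011 + 1×18.998 + 4×1.008 + 1×126.904 + 1×15.999 = 409.818 → 409.82 g/mol.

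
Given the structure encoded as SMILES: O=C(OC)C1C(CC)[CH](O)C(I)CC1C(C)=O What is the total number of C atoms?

Count every carbon token in the SMILES (each C, including those in ring-closure positions and inside branches).
Carbon count: 12.

12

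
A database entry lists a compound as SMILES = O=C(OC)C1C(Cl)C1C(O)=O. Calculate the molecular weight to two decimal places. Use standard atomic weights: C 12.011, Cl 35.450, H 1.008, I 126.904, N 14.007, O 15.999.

First, the molecular formula is C6H7ClO4 (counting implicit H from valence).
  C: 6 × 12.011 = 72.066
  Cl: 1 × 35.450 = 35.450
  H: 7 × 1.008 = 7.056
  O: 4 × 15.999 = 63.996
Sum: 6×12.011 + 1×35.450 + 7×1.008 + 4×15.999 = 178.568 → 178.57 g/mol.

178.57 g/mol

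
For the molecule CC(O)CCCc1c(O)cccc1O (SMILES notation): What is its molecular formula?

Walk through each heavy atom and fill implicit hydrogens from standard valence (C 4, N 3, O 2, S 2, halogen 1); for lowercase aromatic atoms, an aromatic c carries 1 H when it has two neighbours and 0 H with three, and aromatic n carries 0 H:
  atom 1: C, bond orders sum to 1 (valence 4) → 3 H
  atom 2: C, bond orders sum to 3 (valence 4) → 1 H
  atom 3: O, bond orders sum to 1 (valence 2) → 1 H
  atom 4: C, bond orders sum to 2 (valence 4) → 2 H
  atom 5: C, bond orders sum to 2 (valence 4) → 2 H
  atom 6: C, bond orders sum to 2 (valence 4) → 2 H
  atom 7: aromatic c, 3 neighbours → 0 H
  atom 8: aromatic c, 3 neighbours → 0 H
  atom 9: O, bond orders sum to 1 (valence 2) → 1 H
  atom 10: aromatic c, 2 neighbours → 1 H
  atom 11: aromatic c, 2 neighbours → 1 H
  atom 12: aromatic c, 2 neighbours → 1 H
  atom 13: aromatic c, 3 neighbours → 0 H
  atom 14: O, bond orders sum to 1 (valence 2) → 1 H
Totals → C:11, H:16, O:3.

C11H16O3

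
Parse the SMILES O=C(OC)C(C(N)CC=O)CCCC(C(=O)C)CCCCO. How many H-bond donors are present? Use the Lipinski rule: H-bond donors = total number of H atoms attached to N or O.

3

Donors: find every N or O and count the H atoms it carries.
  atom 1 (O): bond orders sum to 2 → 0 H
  atom 3 (O): bond orders sum to 2 → 0 H
  atom 7 (N): bond orders sum to 1 → 2 H
  atom 10 (O): bond orders sum to 2 → 0 H
  atom 16 (O): bond orders sum to 2 → 0 H
  atom 22 (O): bond orders sum to 1 → 1 H
Lipinski HBD = 3.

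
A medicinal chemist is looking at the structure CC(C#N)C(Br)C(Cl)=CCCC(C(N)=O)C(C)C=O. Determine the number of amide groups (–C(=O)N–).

The amide motif appears at heavy-atom position 13 in the SMILES.
Other groups present: 1 aldehyde, 1 alkene, 1 nitrile.
Amide count: 1.

1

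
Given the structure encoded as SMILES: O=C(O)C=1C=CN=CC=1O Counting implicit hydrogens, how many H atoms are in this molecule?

5

Walk through each heavy atom and fill implicit hydrogens from standard valence (C 4, N 3, O 2, S 2, halogen 1):
  atom 1: O, bond orders sum to 2 (valence 2) → 0 H
  atom 2: C, bond orders sum to 4 (valence 4) → 0 H
  atom 3: O, bond orders sum to 1 (valence 2) → 1 H
  atom 4: C, bond orders sum to 4 (valence 4) → 0 H
  atom 5: C, bond orders sum to 3 (valence 4) → 1 H
  atom 6: C, bond orders sum to 3 (valence 4) → 1 H
  atom 7: N, bond orders sum to 3 (valence 3) → 0 H
  atom 8: C, bond orders sum to 3 (valence 4) → 1 H
  atom 9: C, bond orders sum to 4 (valence 4) → 0 H
  atom 10: O, bond orders sum to 1 (valence 2) → 1 H
Total hydrogens: 5.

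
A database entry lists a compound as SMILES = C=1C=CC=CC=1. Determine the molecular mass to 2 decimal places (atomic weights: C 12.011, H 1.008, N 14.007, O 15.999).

78.11 g/mol

First, the molecular formula is C6H6 (counting implicit H from valence).
  C: 6 × 12.011 = 72.066
  H: 6 × 1.008 = 6.048
Sum: 6×12.011 + 6×1.008 = 78.114 → 78.11 g/mol.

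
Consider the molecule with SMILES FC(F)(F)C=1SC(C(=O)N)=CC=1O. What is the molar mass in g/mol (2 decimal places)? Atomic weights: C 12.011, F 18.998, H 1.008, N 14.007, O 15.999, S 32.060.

First, the molecular formula is C6H4F3NO2S (counting implicit H from valence).
  C: 6 × 12.011 = 72.066
  F: 3 × 18.998 = 56.994
  H: 4 × 1.008 = 4.032
  N: 1 × 14.007 = 14.007
  O: 2 × 15.999 = 31.998
  S: 1 × 32.060 = 32.060
Sum: 6×12.011 + 3×18.998 + 4×1.008 + 1×14.007 + 2×15.999 + 1×32.060 = 211.157 → 211.16 g/mol.

211.16 g/mol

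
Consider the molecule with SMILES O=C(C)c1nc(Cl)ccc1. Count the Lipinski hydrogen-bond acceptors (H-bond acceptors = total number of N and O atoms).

2

N atoms: 1; O atoms: 1.
Lipinski HBA = 1 + 1 = 2.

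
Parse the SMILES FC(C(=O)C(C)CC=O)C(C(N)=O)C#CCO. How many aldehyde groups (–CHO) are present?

The aldehyde motif appears at heavy-atom position 8 in the SMILES.
Other groups present: 1 alkyne, 1 amide, 1 hydroxyl, 1 ketone.
Aldehyde count: 1.

1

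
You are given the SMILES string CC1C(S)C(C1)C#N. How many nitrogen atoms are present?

Scan the SMILES for N atoms (remember two-letter symbols like Cl and Br are single atoms).
Nitrogen count: 1.

1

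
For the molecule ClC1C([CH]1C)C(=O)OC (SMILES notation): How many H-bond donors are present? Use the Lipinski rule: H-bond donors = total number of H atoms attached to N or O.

0

Donors: find every N or O and count the H atoms it carries.
  atom 7 (O): bond orders sum to 2 → 0 H
  atom 8 (O): bond orders sum to 2 → 0 H
Lipinski HBD = 0.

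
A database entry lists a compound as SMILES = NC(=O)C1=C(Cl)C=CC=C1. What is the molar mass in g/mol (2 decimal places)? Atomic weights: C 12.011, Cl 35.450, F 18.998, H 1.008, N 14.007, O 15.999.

155.58 g/mol

First, the molecular formula is C7H6ClNO (counting implicit H from valence).
  C: 7 × 12.011 = 84.077
  Cl: 1 × 35.450 = 35.450
  H: 6 × 1.008 = 6.048
  N: 1 × 14.007 = 14.007
  O: 1 × 15.999 = 15.999
Sum: 7×12.011 + 1×35.450 + 6×1.008 + 1×14.007 + 1×15.999 = 155.581 → 155.58 g/mol.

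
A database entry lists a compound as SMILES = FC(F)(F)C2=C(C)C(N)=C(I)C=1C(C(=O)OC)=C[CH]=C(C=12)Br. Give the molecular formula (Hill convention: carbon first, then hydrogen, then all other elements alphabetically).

C14H10BrF3INO2

Walk through each heavy atom and fill implicit hydrogens from standard valence (C 4, N 3, O 2, S 2, halogen 1):
  atom 1: F (halogen, monovalent) → 0 H
  atom 2: C, bond orders sum to 4 (valence 4) → 0 H
  atom 3: F (halogen, monovalent) → 0 H
  atom 4: F (halogen, monovalent) → 0 H
  atom 5: C, bond orders sum to 4 (valence 4) → 0 H
  atom 6: C, bond orders sum to 4 (valence 4) → 0 H
  atom 7: C, bond orders sum to 1 (valence 4) → 3 H
  atom 8: C, bond orders sum to 4 (valence 4) → 0 H
  atom 9: N, bond orders sum to 1 (valence 3) → 2 H
  atom 10: C, bond orders sum to 4 (valence 4) → 0 H
  atom 11: I (halogen, monovalent) → 0 H
  atom 12: C, bond orders sum to 4 (valence 4) → 0 H
  atom 13: C, bond orders sum to 4 (valence 4) → 0 H
  atom 14: C, bond orders sum to 4 (valence 4) → 0 H
  atom 15: O, bond orders sum to 2 (valence 2) → 0 H
  atom 16: O, bond orders sum to 2 (valence 2) → 0 H
  atom 17: C, bond orders sum to 1 (valence 4) → 3 H
  atom 18: C, bond orders sum to 3 (valence 4) → 1 H
  atom 19: C with explicit H count 1
  atom 20: C, bond orders sum to 4 (valence 4) → 0 H
  atom 21: C, bond orders sum to 4 (valence 4) → 0 H
  atom 22: Br (halogen, monovalent) → 0 H
Totals → C:14, H:10, Br:1, F:3, I:1, N:1, O:2.
In Hill order: C14H10BrF3INO2.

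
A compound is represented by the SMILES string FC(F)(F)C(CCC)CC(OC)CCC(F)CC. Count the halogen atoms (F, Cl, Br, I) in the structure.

Halogen atoms appear at heavy-atom positions 1, 3, 4, 16 (4×F).
Other groups present: 1 ether.
Halogen count: 4.

4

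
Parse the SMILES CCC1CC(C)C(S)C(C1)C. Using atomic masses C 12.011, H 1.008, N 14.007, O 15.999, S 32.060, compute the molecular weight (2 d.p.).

172.33 g/mol

First, the molecular formula is C10H20S (counting implicit H from valence).
  C: 10 × 12.011 = 120.110
  H: 20 × 1.008 = 20.160
  S: 1 × 32.060 = 32.060
Sum: 10×12.011 + 20×1.008 + 1×32.060 = 172.330 → 172.33 g/mol.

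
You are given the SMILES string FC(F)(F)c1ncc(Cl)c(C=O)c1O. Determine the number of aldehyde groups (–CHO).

The aldehyde motif appears at heavy-atom position 11 in the SMILES.
Other groups present: 1 hydroxyl.
Aldehyde count: 1.

1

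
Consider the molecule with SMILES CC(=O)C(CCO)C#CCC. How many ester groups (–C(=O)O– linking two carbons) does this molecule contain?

0

Scan the SMILES for the ester motif — none present.
Groups that are present: 1 alkyne, 1 hydroxyl, 1 ketone.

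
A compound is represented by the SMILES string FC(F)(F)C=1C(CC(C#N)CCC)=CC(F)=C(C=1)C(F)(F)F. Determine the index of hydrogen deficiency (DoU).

Molecular formula: C14H12F7N.
DoU = (2C + 2 + N − H − X) / 2, where X is the halogen count and O/S are ignored.
    = (2·14 + 2 + 1 − 12 − 7) / 2 = 12 / 2 = 6.

6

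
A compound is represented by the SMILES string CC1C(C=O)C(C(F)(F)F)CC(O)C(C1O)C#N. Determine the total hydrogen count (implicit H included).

14

Walk through each heavy atom and fill implicit hydrogens from standard valence (C 4, N 3, O 2, S 2, halogen 1):
  atom 1: C, bond orders sum to 1 (valence 4) → 3 H
  atom 2: C, bond orders sum to 3 (valence 4) → 1 H
  atom 3: C, bond orders sum to 3 (valence 4) → 1 H
  atom 4: C, bond orders sum to 3 (valence 4) → 1 H
  atom 5: O, bond orders sum to 2 (valence 2) → 0 H
  atom 6: C, bond orders sum to 3 (valence 4) → 1 H
  atom 7: C, bond orders sum to 4 (valence 4) → 0 H
  atom 8: F (halogen, monovalent) → 0 H
  atom 9: F (halogen, monovalent) → 0 H
  atom 10: F (halogen, monovalent) → 0 H
  atom 11: C, bond orders sum to 2 (valence 4) → 2 H
  atom 12: C, bond orders sum to 3 (valence 4) → 1 H
  atom 13: O, bond orders sum to 1 (valence 2) → 1 H
  atom 14: C, bond orders sum to 3 (valence 4) → 1 H
  atom 15: C, bond orders sum to 3 (valence 4) → 1 H
  atom 16: O, bond orders sum to 1 (valence 2) → 1 H
  atom 17: C, bond orders sum to 4 (valence 4) → 0 H
  atom 18: N, bond orders sum to 3 (valence 3) → 0 H
Total hydrogens: 14.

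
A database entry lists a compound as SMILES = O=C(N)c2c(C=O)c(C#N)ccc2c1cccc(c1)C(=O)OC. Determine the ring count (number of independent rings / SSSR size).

In SMILES, each pair of matching ring-closure digits denotes one ring-closing bond; the number of such bonds equals the number of independent rings.
Ring-closure bonds here: 2.

2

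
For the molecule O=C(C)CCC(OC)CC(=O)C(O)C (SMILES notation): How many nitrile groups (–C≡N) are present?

0

Scan the SMILES for the nitrile motif — none present.
Groups that are present: 1 ether, 1 hydroxyl, 2 ketone.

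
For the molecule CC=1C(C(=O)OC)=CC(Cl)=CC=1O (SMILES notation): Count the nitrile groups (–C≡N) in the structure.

Scan the SMILES for the nitrile motif — none present.
Groups that are present: 1 ester, 1 hydroxyl.

0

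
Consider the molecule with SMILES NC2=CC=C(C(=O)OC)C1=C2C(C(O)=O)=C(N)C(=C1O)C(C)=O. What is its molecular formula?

Walk through each heavy atom and fill implicit hydrogens from standard valence (C 4, N 3, O 2, S 2, halogen 1):
  atom 1: N, bond orders sum to 1 (valence 3) → 2 H
  atom 2: C, bond orders sum to 4 (valence 4) → 0 H
  atom 3: C, bond orders sum to 3 (valence 4) → 1 H
  atom 4: C, bond orders sum to 3 (valence 4) → 1 H
  atom 5: C, bond orders sum to 4 (valence 4) → 0 H
  atom 6: C, bond orders sum to 4 (valence 4) → 0 H
  atom 7: O, bond orders sum to 2 (valence 2) → 0 H
  atom 8: O, bond orders sum to 2 (valence 2) → 0 H
  atom 9: C, bond orders sum to 1 (valence 4) → 3 H
  atom 10: C, bond orders sum to 4 (valence 4) → 0 H
  atom 11: C, bond orders sum to 4 (valence 4) → 0 H
  atom 12: C, bond orders sum to 4 (valence 4) → 0 H
  atom 13: C, bond orders sum to 4 (valence 4) → 0 H
  atom 14: O, bond orders sum to 1 (valence 2) → 1 H
  atom 15: O, bond orders sum to 2 (valence 2) → 0 H
  atom 16: C, bond orders sum to 4 (valence 4) → 0 H
  atom 17: N, bond orders sum to 1 (valence 3) → 2 H
  atom 18: C, bond orders sum to 4 (valence 4) → 0 H
  atom 19: C, bond orders sum to 4 (valence 4) → 0 H
  atom 20: O, bond orders sum to 1 (valence 2) → 1 H
  atom 21: C, bond orders sum to 4 (valence 4) → 0 H
  atom 22: C, bond orders sum to 1 (valence 4) → 3 H
  atom 23: O, bond orders sum to 2 (valence 2) → 0 H
Totals → C:15, H:14, N:2, O:6.

C15H14N2O6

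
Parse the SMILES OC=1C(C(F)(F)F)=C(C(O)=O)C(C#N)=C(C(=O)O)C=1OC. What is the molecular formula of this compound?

C11H6F3NO6

Walk through each heavy atom and fill implicit hydrogens from standard valence (C 4, N 3, O 2, S 2, halogen 1):
  atom 1: O, bond orders sum to 1 (valence 2) → 1 H
  atom 2: C, bond orders sum to 4 (valence 4) → 0 H
  atom 3: C, bond orders sum to 4 (valence 4) → 0 H
  atom 4: C, bond orders sum to 4 (valence 4) → 0 H
  atom 5: F (halogen, monovalent) → 0 H
  atom 6: F (halogen, monovalent) → 0 H
  atom 7: F (halogen, monovalent) → 0 H
  atom 8: C, bond orders sum to 4 (valence 4) → 0 H
  atom 9: C, bond orders sum to 4 (valence 4) → 0 H
  atom 10: O, bond orders sum to 1 (valence 2) → 1 H
  atom 11: O, bond orders sum to 2 (valence 2) → 0 H
  atom 12: C, bond orders sum to 4 (valence 4) → 0 H
  atom 13: C, bond orders sum to 4 (valence 4) → 0 H
  atom 14: N, bond orders sum to 3 (valence 3) → 0 H
  atom 15: C, bond orders sum to 4 (valence 4) → 0 H
  atom 16: C, bond orders sum to 4 (valence 4) → 0 H
  atom 17: O, bond orders sum to 2 (valence 2) → 0 H
  atom 18: O, bond orders sum to 1 (valence 2) → 1 H
  atom 19: C, bond orders sum to 4 (valence 4) → 0 H
  atom 20: O, bond orders sum to 2 (valence 2) → 0 H
  atom 21: C, bond orders sum to 1 (valence 4) → 3 H
Totals → C:11, H:6, F:3, N:1, O:6.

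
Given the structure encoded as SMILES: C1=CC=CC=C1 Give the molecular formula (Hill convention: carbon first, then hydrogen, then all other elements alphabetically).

Walk through each heavy atom and fill implicit hydrogens from standard valence (C 4, N 3, O 2, S 2, halogen 1):
  atom 1: C, bond orders sum to 3 (valence 4) → 1 H
  atom 2: C, bond orders sum to 3 (valence 4) → 1 H
  atom 3: C, bond orders sum to 3 (valence 4) → 1 H
  atom 4: C, bond orders sum to 3 (valence 4) → 1 H
  atom 5: C, bond orders sum to 3 (valence 4) → 1 H
  atom 6: C, bond orders sum to 3 (valence 4) → 1 H
Totals → C:6, H:6.
In Hill order: C6H6.

C6H6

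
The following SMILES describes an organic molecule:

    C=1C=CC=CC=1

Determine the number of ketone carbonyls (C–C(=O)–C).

Scan the SMILES for the ketone motif — none present.

0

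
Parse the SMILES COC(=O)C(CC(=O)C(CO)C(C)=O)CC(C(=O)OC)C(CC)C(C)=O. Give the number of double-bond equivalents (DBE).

5

Molecular formula: C18H28O8.
DoU = (2C + 2 + N − H − X) / 2, where X is the halogen count and O/S are ignored.
    = (2·18 + 2 + 0 − 28 − 0) / 2 = 10 / 2 = 5.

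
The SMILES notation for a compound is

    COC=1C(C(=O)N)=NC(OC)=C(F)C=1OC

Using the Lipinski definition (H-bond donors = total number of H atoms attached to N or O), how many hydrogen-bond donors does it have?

2

Donors: find every N or O and count the H atoms it carries.
  atom 2 (O): bond orders sum to 2 → 0 H
  atom 6 (O): bond orders sum to 2 → 0 H
  atom 7 (N): bond orders sum to 1 → 2 H
  atom 8 (N): bond orders sum to 3 → 0 H
  atom 10 (O): bond orders sum to 2 → 0 H
  atom 15 (O): bond orders sum to 2 → 0 H
Lipinski HBD = 2.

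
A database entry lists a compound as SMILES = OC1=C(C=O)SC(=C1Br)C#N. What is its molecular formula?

C6H2BrNO2S

Walk through each heavy atom and fill implicit hydrogens from standard valence (C 4, N 3, O 2, S 2, halogen 1):
  atom 1: O, bond orders sum to 1 (valence 2) → 1 H
  atom 2: C, bond orders sum to 4 (valence 4) → 0 H
  atom 3: C, bond orders sum to 4 (valence 4) → 0 H
  atom 4: C, bond orders sum to 3 (valence 4) → 1 H
  atom 5: O, bond orders sum to 2 (valence 2) → 0 H
  atom 6: S, bond orders sum to 2 (valence 2) → 0 H
  atom 7: C, bond orders sum to 4 (valence 4) → 0 H
  atom 8: C, bond orders sum to 4 (valence 4) → 0 H
  atom 9: Br (halogen, monovalent) → 0 H
  atom 10: C, bond orders sum to 4 (valence 4) → 0 H
  atom 11: N, bond orders sum to 3 (valence 3) → 0 H
Totals → C:6, H:2, Br:1, N:1, O:2, S:1.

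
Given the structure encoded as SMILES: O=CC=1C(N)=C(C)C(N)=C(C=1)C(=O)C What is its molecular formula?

Walk through each heavy atom and fill implicit hydrogens from standard valence (C 4, N 3, O 2, S 2, halogen 1):
  atom 1: O, bond orders sum to 2 (valence 2) → 0 H
  atom 2: C, bond orders sum to 3 (valence 4) → 1 H
  atom 3: C, bond orders sum to 4 (valence 4) → 0 H
  atom 4: C, bond orders sum to 4 (valence 4) → 0 H
  atom 5: N, bond orders sum to 1 (valence 3) → 2 H
  atom 6: C, bond orders sum to 4 (valence 4) → 0 H
  atom 7: C, bond orders sum to 1 (valence 4) → 3 H
  atom 8: C, bond orders sum to 4 (valence 4) → 0 H
  atom 9: N, bond orders sum to 1 (valence 3) → 2 H
  atom 10: C, bond orders sum to 4 (valence 4) → 0 H
  atom 11: C, bond orders sum to 3 (valence 4) → 1 H
  atom 12: C, bond orders sum to 4 (valence 4) → 0 H
  atom 13: O, bond orders sum to 2 (valence 2) → 0 H
  atom 14: C, bond orders sum to 1 (valence 4) → 3 H
Totals → C:10, H:12, N:2, O:2.
In Hill order: C10H12N2O2.

C10H12N2O2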